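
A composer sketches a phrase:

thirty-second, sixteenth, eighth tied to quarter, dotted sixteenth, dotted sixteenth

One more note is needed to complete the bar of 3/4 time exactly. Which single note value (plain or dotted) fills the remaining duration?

The bar of 3/4 = 24 thirty-second notes.
Convert each value to thirty-second notes: thirty-second = 1; sixteenth = 2; eighth tied to quarter (eighth + quarter) = 12; dotted sixteenth = 3; dotted sixteenth = 3.
Adding: 1 + 2 + 12 + 3 + 3 = 21.
Remaining: 24 − 21 = 3 thirty-second notes, which is a dotted sixteenth note.

dotted sixteenth note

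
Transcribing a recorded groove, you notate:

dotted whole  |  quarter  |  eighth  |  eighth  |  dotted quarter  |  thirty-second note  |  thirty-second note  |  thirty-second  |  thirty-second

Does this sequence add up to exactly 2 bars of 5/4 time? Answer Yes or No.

Yes

One bar of 5/4 = 40 thirty-second notes, so 2 bars = 80.
Express everything in thirty-second notes: dotted whole = 48; quarter = 8; eighth = 4; eighth = 4; dotted quarter = 12; thirty-second note = 1; thirty-second note = 1; thirty-second = 1; thirty-second = 1.
Total: 48 + 8 + 4 + 4 + 12 + 1 + 1 + 1 + 1 = 80.
80 equals 80, so the answer is Yes.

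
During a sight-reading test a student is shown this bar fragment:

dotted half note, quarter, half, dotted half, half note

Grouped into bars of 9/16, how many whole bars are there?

One bar of 9/16 = 9 sixteenth notes.
Working in sixteenth notes: dotted half note = 12; quarter = 4; half = 8; dotted half = 12; half note = 8.
Adding: 12 + 4 + 8 + 12 + 8 = 44.
44 ÷ 9 = 4 complete bars with 8 left over.

4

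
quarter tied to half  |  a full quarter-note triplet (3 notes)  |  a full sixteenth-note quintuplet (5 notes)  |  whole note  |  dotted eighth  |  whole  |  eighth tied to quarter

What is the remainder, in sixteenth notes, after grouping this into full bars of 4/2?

One bar of 4/2 = 32 sixteenth notes.
Working in sixteenth notes: quarter tied to half (quarter + half) = 12; a full quarter-note triplet (3 notes) (three triplet quarters span one half) = 8; a full sixteenth-note quintuplet (5 notes) (five quintuplet sixteenths span one quarter) = 4; whole note = 16; dotted eighth = 3; whole = 16; eighth tied to quarter (eighth + quarter) = 6.
Adding: 12 + 8 + 4 + 16 + 3 + 16 + 6 = 65.
65 ÷ 32 = 2 complete bars with 1 sixteenth note remaining.

1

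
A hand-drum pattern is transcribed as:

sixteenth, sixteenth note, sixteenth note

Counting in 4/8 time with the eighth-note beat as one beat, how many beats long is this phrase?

1.5

One eighth-note beat = 2 sixteenth notes.
Working in sixteenth notes: sixteenth = 1; sixteenth note = 1; sixteenth note = 1.
Sum: 1 + 1 + 1 = 3.
3 ÷ 2 = 1.5 beats.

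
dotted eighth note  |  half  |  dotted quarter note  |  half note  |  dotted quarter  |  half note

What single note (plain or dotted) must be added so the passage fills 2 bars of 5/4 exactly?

2 bars of 5/4 = 40 sixteenth notes.
Each duration in sixteenth notes: dotted eighth note = 3; half = 8; dotted quarter note = 6; half note = 8; dotted quarter = 6; half note = 8.
Adding: 3 + 8 + 6 + 8 + 6 + 8 = 39.
Remaining: 40 − 39 = 1 sixteenth note, which is a sixteenth note.

sixteenth note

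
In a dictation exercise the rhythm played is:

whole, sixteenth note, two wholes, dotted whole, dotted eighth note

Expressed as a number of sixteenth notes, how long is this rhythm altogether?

76

In sixteenth notes: whole = 16; sixteenth note = 1; whole = 16; whole = 16; dotted whole = 24; dotted eighth note = 3.
Adding: 16 + 1 + 16 + 16 + 24 + 3 = 76 sixteenth notes.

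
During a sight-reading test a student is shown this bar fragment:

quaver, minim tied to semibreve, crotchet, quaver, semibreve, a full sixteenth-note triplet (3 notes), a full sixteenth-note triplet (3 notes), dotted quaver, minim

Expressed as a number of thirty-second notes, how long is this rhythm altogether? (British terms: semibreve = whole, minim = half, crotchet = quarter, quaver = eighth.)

Convert each value to thirty-second notes: quaver = 4; minim tied to semibreve (minim + semibreve) = 48; crotchet = 8; quaver = 4; semibreve = 32; a full sixteenth-note triplet (3 notes) (three triplet sixteenths span one eighth) = 4; a full sixteenth-note triplet (3 notes) (three triplet sixteenths span one eighth) = 4; dotted quaver = 6; minim = 16.
Sum: 4 + 48 + 8 + 4 + 32 + 4 + 4 + 6 + 16 = 126 thirty-second notes.

126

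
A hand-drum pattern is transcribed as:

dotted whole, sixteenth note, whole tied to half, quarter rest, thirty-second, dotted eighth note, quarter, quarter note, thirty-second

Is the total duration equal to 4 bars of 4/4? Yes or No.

One bar of 4/4 = 32 thirty-second notes, so 4 bars = 128.
Express everything in thirty-second notes: dotted whole = 48; sixteenth note = 2; whole tied to half (whole + half) = 48; quarter rest = 8; thirty-second = 1; dotted eighth note = 6; quarter = 8; quarter note = 8; thirty-second = 1.
Adding: 48 + 2 + 48 + 8 + 1 + 6 + 8 + 8 + 1 = 130.
130 exceeds 128, so the answer is No.

No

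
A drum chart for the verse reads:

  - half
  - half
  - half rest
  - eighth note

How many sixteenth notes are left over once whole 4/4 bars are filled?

10

One bar of 4/4 = 8 eighth notes.
Each duration in eighth notes: half = 4; half = 4; half rest = 4; eighth note = 1.
Adding: 4 + 4 + 4 + 1 = 13.
13 ÷ 8 = 1 complete bar with 5 eighth notes remaining = 10 sixteenth notes.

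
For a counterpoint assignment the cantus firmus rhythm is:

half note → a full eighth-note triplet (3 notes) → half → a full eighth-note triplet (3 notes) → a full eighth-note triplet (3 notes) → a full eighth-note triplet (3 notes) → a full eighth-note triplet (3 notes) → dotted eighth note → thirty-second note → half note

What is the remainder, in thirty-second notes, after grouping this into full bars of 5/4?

15

One bar of 5/4 = 40 thirty-second notes.
Each duration in thirty-second notes: half note = 16; a full eighth-note triplet (3 notes) (three triplet eighths span one quarter) = 8; half = 16; a full eighth-note triplet (3 notes) (three triplet eighths span one quarter) = 8; a full eighth-note triplet (3 notes) (three triplet eighths span one quarter) = 8; a full eighth-note triplet (3 notes) (three triplet eighths span one quarter) = 8; a full eighth-note triplet (3 notes) (three triplet eighths span one quarter) = 8; dotted eighth note = 6; thirty-second note = 1; half note = 16.
Total: 16 + 8 + 16 + 8 + 8 + 8 + 8 + 6 + 1 + 16 = 95.
95 ÷ 40 = 2 complete bars with 15 thirty-second notes remaining.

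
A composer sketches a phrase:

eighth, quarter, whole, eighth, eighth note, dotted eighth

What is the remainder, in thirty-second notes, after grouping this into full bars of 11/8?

One bar of 11/8 = 22 sixteenth notes.
Convert each value to sixteenth notes: eighth = 2; quarter = 4; whole = 16; eighth = 2; eighth note = 2; dotted eighth = 3.
Sum: 2 + 4 + 16 + 2 + 2 + 3 = 29.
29 ÷ 22 = 1 complete bar with 7 sixteenth notes remaining = 14 thirty-second notes.

14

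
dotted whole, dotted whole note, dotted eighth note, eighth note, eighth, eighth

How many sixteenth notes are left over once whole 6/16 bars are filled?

One bar of 6/16 = 6 sixteenth notes.
Each duration in sixteenth notes: dotted whole = 24; dotted whole note = 24; dotted eighth note = 3; eighth note = 2; eighth = 2; eighth = 2.
Sum: 24 + 24 + 3 + 2 + 2 + 2 = 57.
57 ÷ 6 = 9 complete bars with 3 sixteenth notes remaining.

3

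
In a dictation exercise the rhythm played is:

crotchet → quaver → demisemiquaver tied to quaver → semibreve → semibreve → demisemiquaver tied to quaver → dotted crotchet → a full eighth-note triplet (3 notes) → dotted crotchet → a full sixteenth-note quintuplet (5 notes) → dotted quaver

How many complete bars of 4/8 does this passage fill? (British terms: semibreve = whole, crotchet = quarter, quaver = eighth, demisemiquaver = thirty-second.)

One bar of 4/8 = 16 thirty-second notes.
Express everything in thirty-second notes: crotchet = 8; quaver = 4; demisemiquaver tied to quaver (demisemiquaver + quaver) = 5; semibreve = 32; semibreve = 32; demisemiquaver tied to quaver (demisemiquaver + quaver) = 5; dotted crotchet = 12; a full eighth-note triplet (3 notes) (three triplet eighths span one quarter) = 8; dotted crotchet = 12; a full sixteenth-note quintuplet (5 notes) (five quintuplet sixteenths span one quarter) = 8; dotted quaver = 6.
Sum: 8 + 4 + 5 + 32 + 32 + 5 + 12 + 8 + 12 + 8 + 6 = 132.
132 ÷ 16 = 8 complete bars with 4 left over.

8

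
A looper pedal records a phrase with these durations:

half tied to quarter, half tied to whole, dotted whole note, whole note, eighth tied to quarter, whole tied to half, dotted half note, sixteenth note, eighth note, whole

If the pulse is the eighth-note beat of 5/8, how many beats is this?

One eighth-note beat = 2 sixteenth notes.
Express everything in sixteenth notes: half tied to quarter (half + quarter) = 12; half tied to whole (half + whole) = 24; dotted whole note = 24; whole note = 16; eighth tied to quarter (eighth + quarter) = 6; whole tied to half (whole + half) = 24; dotted half note = 12; sixteenth note = 1; eighth note = 2; whole = 16.
Altogether 12 + 24 + 24 + 16 + 6 + 24 + 12 + 1 + 2 + 16 = 137.
137 ÷ 2 = 68.5 beats.

68.5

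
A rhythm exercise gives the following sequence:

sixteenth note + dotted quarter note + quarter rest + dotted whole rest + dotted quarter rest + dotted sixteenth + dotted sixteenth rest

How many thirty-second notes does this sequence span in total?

Working in thirty-second notes: sixteenth note = 2; dotted quarter note = 12; quarter rest = 8; dotted whole rest = 48; dotted quarter rest = 12; dotted sixteenth = 3; dotted sixteenth rest = 3.
Altogether 2 + 12 + 8 + 48 + 12 + 3 + 3 = 88 thirty-second notes.

88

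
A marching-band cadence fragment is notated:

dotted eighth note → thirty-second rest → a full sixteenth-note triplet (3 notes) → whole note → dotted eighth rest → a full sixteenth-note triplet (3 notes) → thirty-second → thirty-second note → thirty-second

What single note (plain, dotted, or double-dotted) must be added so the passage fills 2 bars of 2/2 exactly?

2 bars of 2/2 = 64 thirty-second notes.
Each duration in thirty-second notes: dotted eighth note = 6; thirty-second rest = 1; a full sixteenth-note triplet (3 notes) (three triplet sixteenths span one eighth) = 4; whole note = 32; dotted eighth rest = 6; a full sixteenth-note triplet (3 notes) (three triplet sixteenths span one eighth) = 4; thirty-second = 1; thirty-second note = 1; thirty-second = 1.
Altogether 6 + 1 + 4 + 32 + 6 + 4 + 1 + 1 + 1 = 56.
Remaining: 64 − 56 = 8 thirty-second notes, which is a quarter note.

quarter note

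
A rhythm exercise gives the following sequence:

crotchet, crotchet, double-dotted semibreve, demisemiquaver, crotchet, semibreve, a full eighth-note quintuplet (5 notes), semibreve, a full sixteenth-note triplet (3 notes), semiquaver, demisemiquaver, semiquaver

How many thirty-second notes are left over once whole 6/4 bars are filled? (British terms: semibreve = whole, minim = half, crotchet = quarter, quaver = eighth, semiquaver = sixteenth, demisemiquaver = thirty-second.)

26

One bar of 6/4 = 48 thirty-second notes.
In thirty-second notes: crotchet = 8; crotchet = 8; double-dotted semibreve = 56; demisemiquaver = 1; crotchet = 8; semibreve = 32; a full eighth-note quintuplet (5 notes) (five quintuplet eighths span one half) = 16; semibreve = 32; a full sixteenth-note triplet (3 notes) (three triplet sixteenths span one eighth) = 4; semiquaver = 2; demisemiquaver = 1; semiquaver = 2.
Total: 8 + 8 + 56 + 1 + 8 + 32 + 16 + 32 + 4 + 2 + 1 + 2 = 170.
170 ÷ 48 = 3 complete bars with 26 thirty-second notes remaining.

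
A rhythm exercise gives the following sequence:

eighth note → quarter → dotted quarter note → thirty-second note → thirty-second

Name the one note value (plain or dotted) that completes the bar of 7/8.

sixteenth note

The bar of 7/8 = 28 thirty-second notes.
Each duration in thirty-second notes: eighth note = 4; quarter = 8; dotted quarter note = 12; thirty-second note = 1; thirty-second = 1.
Adding: 4 + 8 + 12 + 1 + 1 = 26.
Remaining: 28 − 26 = 2 thirty-second notes, which is a sixteenth note.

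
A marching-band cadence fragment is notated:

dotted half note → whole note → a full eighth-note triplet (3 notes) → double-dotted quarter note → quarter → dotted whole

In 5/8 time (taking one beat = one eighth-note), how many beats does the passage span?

33.5

One eighth-note beat = 2 sixteenth notes.
Express everything in sixteenth notes: dotted half note = 12; whole note = 16; a full eighth-note triplet (3 notes) (three triplet eighths span one quarter) = 4; double-dotted quarter note = 7; quarter = 4; dotted whole = 24.
Total: 12 + 16 + 4 + 7 + 4 + 24 = 67.
67 ÷ 2 = 33.5 beats.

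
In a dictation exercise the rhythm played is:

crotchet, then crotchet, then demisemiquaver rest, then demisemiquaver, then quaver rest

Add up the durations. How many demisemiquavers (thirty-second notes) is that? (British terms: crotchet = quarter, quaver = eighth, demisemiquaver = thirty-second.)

22

Each duration in thirty-second notes: crotchet = 8; crotchet = 8; demisemiquaver rest = 1; demisemiquaver = 1; quaver rest = 4.
Sum: 8 + 8 + 1 + 1 + 4 = 22 thirty-second notes.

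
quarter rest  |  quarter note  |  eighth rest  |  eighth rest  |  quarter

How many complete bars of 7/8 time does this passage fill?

1

One bar of 7/8 = 7 eighth notes.
Convert each value to eighth notes: quarter rest = 2; quarter note = 2; eighth rest = 1; eighth rest = 1; quarter = 2.
Sum: 2 + 2 + 1 + 1 + 2 = 8.
8 ÷ 7 = 1 complete bar with 1 left over.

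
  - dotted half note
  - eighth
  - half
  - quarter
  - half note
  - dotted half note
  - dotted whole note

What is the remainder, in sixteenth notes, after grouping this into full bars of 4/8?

One bar of 4/8 = 4 eighth notes.
Each duration in eighth notes: dotted half note = 6; eighth = 1; half = 4; quarter = 2; half note = 4; dotted half note = 6; dotted whole note = 12.
Adding: 6 + 1 + 4 + 2 + 4 + 6 + 12 = 35.
35 ÷ 4 = 8 complete bars with 3 eighth notes remaining = 6 sixteenth notes.

6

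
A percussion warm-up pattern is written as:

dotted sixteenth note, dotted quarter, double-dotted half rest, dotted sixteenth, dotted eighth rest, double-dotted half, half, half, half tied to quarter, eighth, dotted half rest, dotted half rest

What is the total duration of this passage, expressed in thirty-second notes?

Express everything in thirty-second notes: dotted sixteenth note = 3; dotted quarter = 12; double-dotted half rest = 28; dotted sixteenth = 3; dotted eighth rest = 6; double-dotted half = 28; half = 16; half = 16; half tied to quarter (half + quarter) = 24; eighth = 4; dotted half rest = 24; dotted half rest = 24.
Adding: 3 + 12 + 28 + 3 + 6 + 28 + 16 + 16 + 24 + 4 + 24 + 24 = 188 thirty-second notes.

188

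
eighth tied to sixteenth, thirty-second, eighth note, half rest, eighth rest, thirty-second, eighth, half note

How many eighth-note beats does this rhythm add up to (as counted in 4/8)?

One eighth-note beat = 4 thirty-second notes.
In thirty-second notes: eighth tied to sixteenth (eighth + sixteenth) = 6; thirty-second = 1; eighth note = 4; half rest = 16; eighth rest = 4; thirty-second = 1; eighth = 4; half note = 16.
Altogether 6 + 1 + 4 + 16 + 4 + 1 + 4 + 16 = 52.
52 ÷ 4 = 13 beats.

13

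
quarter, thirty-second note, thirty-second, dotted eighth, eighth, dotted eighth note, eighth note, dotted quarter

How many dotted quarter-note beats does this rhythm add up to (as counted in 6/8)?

3.5

One dotted quarter-note beat = 12 thirty-second notes.
In thirty-second notes: quarter = 8; thirty-second note = 1; thirty-second = 1; dotted eighth = 6; eighth = 4; dotted eighth note = 6; eighth note = 4; dotted quarter = 12.
Total: 8 + 1 + 1 + 6 + 4 + 6 + 4 + 12 = 42.
42 ÷ 12 = 3.5 beats.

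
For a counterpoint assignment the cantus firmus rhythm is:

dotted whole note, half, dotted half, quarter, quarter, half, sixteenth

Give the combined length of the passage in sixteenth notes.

Express everything in sixteenth notes: dotted whole note = 24; half = 8; dotted half = 12; quarter = 4; quarter = 4; half = 8; sixteenth = 1.
Total: 24 + 8 + 12 + 4 + 4 + 8 + 1 = 61 sixteenth notes.

61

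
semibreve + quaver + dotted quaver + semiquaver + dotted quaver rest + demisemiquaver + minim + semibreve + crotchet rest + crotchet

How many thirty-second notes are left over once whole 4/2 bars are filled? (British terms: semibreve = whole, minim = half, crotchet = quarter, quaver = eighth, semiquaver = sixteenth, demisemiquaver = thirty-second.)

One bar of 4/2 = 64 thirty-second notes.
Convert each value to thirty-second notes: semibreve = 32; quaver = 4; dotted quaver = 6; semiquaver = 2; dotted quaver rest = 6; demisemiquaver = 1; minim = 16; semibreve = 32; crotchet rest = 8; crotchet = 8.
Altogether 32 + 4 + 6 + 2 + 6 + 1 + 16 + 32 + 8 + 8 = 115.
115 ÷ 64 = 1 complete bar with 51 thirty-second notes remaining.

51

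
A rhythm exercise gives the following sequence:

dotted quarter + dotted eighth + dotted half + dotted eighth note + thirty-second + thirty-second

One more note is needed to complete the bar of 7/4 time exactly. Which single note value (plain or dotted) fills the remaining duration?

The bar of 7/4 = 56 thirty-second notes.
Convert each value to thirty-second notes: dotted quarter = 12; dotted eighth = 6; dotted half = 24; dotted eighth note = 6; thirty-second = 1; thirty-second = 1.
Altogether 12 + 6 + 24 + 6 + 1 + 1 = 50.
Remaining: 56 − 50 = 6 thirty-second notes, which is a dotted eighth note.

dotted eighth note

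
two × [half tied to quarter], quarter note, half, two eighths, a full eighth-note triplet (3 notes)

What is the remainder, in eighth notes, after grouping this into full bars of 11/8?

One bar of 11/8 = 11 eighth notes.
In eighth notes: half tied to quarter (half + quarter) = 6; half tied to quarter (half + quarter) = 6; quarter note = 2; half = 4; eighth = 1; eighth = 1; a full eighth-note triplet (3 notes) (three triplet eighths span one quarter) = 2.
Total: 6 + 6 + 2 + 4 + 1 + 1 + 2 = 22.
22 ÷ 11 = 2 complete bars with 0 eighth notes remaining.

0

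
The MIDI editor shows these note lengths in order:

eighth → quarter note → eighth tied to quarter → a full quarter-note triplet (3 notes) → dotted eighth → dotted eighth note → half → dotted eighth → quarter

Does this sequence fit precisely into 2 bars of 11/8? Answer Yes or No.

One bar of 11/8 = 22 sixteenth notes, so 2 bars = 44.
Express everything in sixteenth notes: eighth = 2; quarter note = 4; eighth tied to quarter (eighth + quarter) = 6; a full quarter-note triplet (3 notes) (three triplet quarters span one half) = 8; dotted eighth = 3; dotted eighth note = 3; half = 8; dotted eighth = 3; quarter = 4.
Altogether 2 + 4 + 6 + 8 + 3 + 3 + 8 + 3 + 4 = 41.
41 falls short of 44, so the answer is No.

No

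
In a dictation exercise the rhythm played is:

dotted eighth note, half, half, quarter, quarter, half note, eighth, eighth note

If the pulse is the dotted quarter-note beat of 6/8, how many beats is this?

One dotted quarter-note beat = 6 sixteenth notes.
Express everything in sixteenth notes: dotted eighth note = 3; half = 8; half = 8; quarter = 4; quarter = 4; half note = 8; eighth = 2; eighth note = 2.
Total: 3 + 8 + 8 + 4 + 4 + 8 + 2 + 2 = 39.
39 ÷ 6 = 6.5 beats.

6.5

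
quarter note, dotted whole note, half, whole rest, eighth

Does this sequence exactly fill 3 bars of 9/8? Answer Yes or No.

One bar of 9/8 = 9 eighth notes, so 3 bars = 27.
In eighth notes: quarter note = 2; dotted whole note = 12; half = 4; whole rest = 8; eighth = 1.
Altogether 2 + 12 + 4 + 8 + 1 = 27.
27 equals 27, so the answer is Yes.

Yes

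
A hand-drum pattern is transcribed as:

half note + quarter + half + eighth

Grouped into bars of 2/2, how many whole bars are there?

1

One bar of 2/2 = 8 eighth notes.
Each duration in eighth notes: half note = 4; quarter = 2; half = 4; eighth = 1.
Total: 4 + 2 + 4 + 1 = 11.
11 ÷ 8 = 1 complete bar with 3 left over.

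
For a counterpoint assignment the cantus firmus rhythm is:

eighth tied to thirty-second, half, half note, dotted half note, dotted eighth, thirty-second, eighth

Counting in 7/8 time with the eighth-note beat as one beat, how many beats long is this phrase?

One eighth-note beat = 4 thirty-second notes.
Convert each value to thirty-second notes: eighth tied to thirty-second (eighth + thirty-second) = 5; half = 16; half note = 16; dotted half note = 24; dotted eighth = 6; thirty-second = 1; eighth = 4.
Total: 5 + 16 + 16 + 24 + 6 + 1 + 4 = 72.
72 ÷ 4 = 18 beats.

18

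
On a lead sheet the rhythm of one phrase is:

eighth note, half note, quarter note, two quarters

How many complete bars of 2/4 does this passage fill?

2

One bar of 2/4 = 4 eighth notes.
Convert each value to eighth notes: eighth note = 1; half note = 4; quarter note = 2; quarter = 2; quarter = 2.
Sum: 1 + 4 + 2 + 2 + 2 = 11.
11 ÷ 4 = 2 complete bars with 3 left over.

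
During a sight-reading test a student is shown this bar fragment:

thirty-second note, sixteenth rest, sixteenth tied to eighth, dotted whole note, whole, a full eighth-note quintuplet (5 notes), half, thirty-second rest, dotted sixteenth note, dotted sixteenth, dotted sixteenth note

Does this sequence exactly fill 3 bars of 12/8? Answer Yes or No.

No

One bar of 12/8 = 48 thirty-second notes, so 3 bars = 144.
Working in thirty-second notes: thirty-second note = 1; sixteenth rest = 2; sixteenth tied to eighth (sixteenth + eighth) = 6; dotted whole note = 48; whole = 32; a full eighth-note quintuplet (5 notes) (five quintuplet eighths span one half) = 16; half = 16; thirty-second rest = 1; dotted sixteenth note = 3; dotted sixteenth = 3; dotted sixteenth note = 3.
Adding: 1 + 2 + 6 + 48 + 32 + 16 + 16 + 1 + 3 + 3 + 3 = 131.
131 falls short of 144, so the answer is No.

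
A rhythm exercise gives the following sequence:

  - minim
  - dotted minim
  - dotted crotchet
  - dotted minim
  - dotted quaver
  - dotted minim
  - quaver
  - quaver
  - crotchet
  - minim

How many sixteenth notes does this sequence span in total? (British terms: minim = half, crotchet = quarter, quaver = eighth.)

69

In sixteenth notes: minim = 8; dotted minim = 12; dotted crotchet = 6; dotted minim = 12; dotted quaver = 3; dotted minim = 12; quaver = 2; quaver = 2; crotchet = 4; minim = 8.
Altogether 8 + 12 + 6 + 12 + 3 + 12 + 2 + 2 + 4 + 8 = 69 sixteenth notes.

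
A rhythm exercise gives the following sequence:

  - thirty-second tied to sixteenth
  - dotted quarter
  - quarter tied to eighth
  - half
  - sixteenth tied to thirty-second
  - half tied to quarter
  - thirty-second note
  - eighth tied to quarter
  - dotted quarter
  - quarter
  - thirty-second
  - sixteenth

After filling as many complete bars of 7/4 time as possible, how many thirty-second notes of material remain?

50

One bar of 7/4 = 56 thirty-second notes.
Express everything in thirty-second notes: thirty-second tied to sixteenth (thirty-second + sixteenth) = 3; dotted quarter = 12; quarter tied to eighth (quarter + eighth) = 12; half = 16; sixteenth tied to thirty-second (sixteenth + thirty-second) = 3; half tied to quarter (half + quarter) = 24; thirty-second note = 1; eighth tied to quarter (eighth + quarter) = 12; dotted quarter = 12; quarter = 8; thirty-second = 1; sixteenth = 2.
Altogether 3 + 12 + 12 + 16 + 3 + 24 + 1 + 12 + 12 + 8 + 1 + 2 = 106.
106 ÷ 56 = 1 complete bar with 50 thirty-second notes remaining.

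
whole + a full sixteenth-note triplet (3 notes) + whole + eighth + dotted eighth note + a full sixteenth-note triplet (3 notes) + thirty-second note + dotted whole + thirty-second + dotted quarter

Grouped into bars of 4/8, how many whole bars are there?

9

One bar of 4/8 = 16 thirty-second notes.
Each duration in thirty-second notes: whole = 32; a full sixteenth-note triplet (3 notes) (three triplet sixteenths span one eighth) = 4; whole = 32; eighth = 4; dotted eighth note = 6; a full sixteenth-note triplet (3 notes) (three triplet sixteenths span one eighth) = 4; thirty-second note = 1; dotted whole = 48; thirty-second = 1; dotted quarter = 12.
Total: 32 + 4 + 32 + 4 + 6 + 4 + 1 + 48 + 1 + 12 = 144.
144 ÷ 16 = 9 complete bars with 0 left over.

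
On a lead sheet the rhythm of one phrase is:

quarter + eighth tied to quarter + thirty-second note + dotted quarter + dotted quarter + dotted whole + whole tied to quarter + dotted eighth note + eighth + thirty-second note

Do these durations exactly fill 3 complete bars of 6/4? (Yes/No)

One bar of 6/4 = 48 thirty-second notes, so 3 bars = 144.
In thirty-second notes: quarter = 8; eighth tied to quarter (eighth + quarter) = 12; thirty-second note = 1; dotted quarter = 12; dotted quarter = 12; dotted whole = 48; whole tied to quarter (whole + quarter) = 40; dotted eighth note = 6; eighth = 4; thirty-second note = 1.
Altogether 8 + 12 + 1 + 12 + 12 + 48 + 40 + 6 + 4 + 1 = 144.
144 equals 144, so the answer is Yes.

Yes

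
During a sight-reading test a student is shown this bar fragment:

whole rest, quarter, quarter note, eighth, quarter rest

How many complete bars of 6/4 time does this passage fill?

One bar of 6/4 = 12 eighth notes.
Working in eighth notes: whole rest = 8; quarter = 2; quarter note = 2; eighth = 1; quarter rest = 2.
Adding: 8 + 2 + 2 + 1 + 2 = 15.
15 ÷ 12 = 1 complete bar with 3 left over.

1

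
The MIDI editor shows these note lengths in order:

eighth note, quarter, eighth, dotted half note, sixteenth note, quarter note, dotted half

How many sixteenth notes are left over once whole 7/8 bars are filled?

9

One bar of 7/8 = 14 sixteenth notes.
Convert each value to sixteenth notes: eighth note = 2; quarter = 4; eighth = 2; dotted half note = 12; sixteenth note = 1; quarter note = 4; dotted half = 12.
Adding: 2 + 4 + 2 + 12 + 1 + 4 + 12 = 37.
37 ÷ 14 = 2 complete bars with 9 sixteenth notes remaining.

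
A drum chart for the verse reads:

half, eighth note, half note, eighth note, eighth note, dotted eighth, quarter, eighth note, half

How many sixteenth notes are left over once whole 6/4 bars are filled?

One bar of 6/4 = 24 sixteenth notes.
Convert each value to sixteenth notes: half = 8; eighth note = 2; half note = 8; eighth note = 2; eighth note = 2; dotted eighth = 3; quarter = 4; eighth note = 2; half = 8.
Adding: 8 + 2 + 8 + 2 + 2 + 3 + 4 + 2 + 8 = 39.
39 ÷ 24 = 1 complete bar with 15 sixteenth notes remaining.

15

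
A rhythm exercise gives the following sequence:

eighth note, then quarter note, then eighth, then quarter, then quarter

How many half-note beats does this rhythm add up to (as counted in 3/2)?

2

One half-note beat = 4 eighth notes.
In eighth notes: eighth note = 1; quarter note = 2; eighth = 1; quarter = 2; quarter = 2.
Sum: 1 + 2 + 1 + 2 + 2 = 8.
8 ÷ 4 = 2 beats.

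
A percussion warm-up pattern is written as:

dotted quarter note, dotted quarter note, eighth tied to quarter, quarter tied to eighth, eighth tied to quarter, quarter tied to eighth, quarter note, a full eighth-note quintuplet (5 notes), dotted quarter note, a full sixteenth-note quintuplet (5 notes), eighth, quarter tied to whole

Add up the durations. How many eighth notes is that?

In eighth notes: dotted quarter note = 3; dotted quarter note = 3; eighth tied to quarter (eighth + quarter) = 3; quarter tied to eighth (quarter + eighth) = 3; eighth tied to quarter (eighth + quarter) = 3; quarter tied to eighth (quarter + eighth) = 3; quarter note = 2; a full eighth-note quintuplet (5 notes) (five quintuplet eighths span one half) = 4; dotted quarter note = 3; a full sixteenth-note quintuplet (5 notes) (five quintuplet sixteenths span one quarter) = 2; eighth = 1; quarter tied to whole (quarter + whole) = 10.
Altogether 3 + 3 + 3 + 3 + 3 + 3 + 2 + 4 + 3 + 2 + 1 + 10 = 40 eighth notes.

40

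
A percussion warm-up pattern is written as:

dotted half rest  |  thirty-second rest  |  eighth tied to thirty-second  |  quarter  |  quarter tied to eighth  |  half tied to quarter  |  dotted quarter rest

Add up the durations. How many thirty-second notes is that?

86

Each duration in thirty-second notes: dotted half rest = 24; thirty-second rest = 1; eighth tied to thirty-second (eighth + thirty-second) = 5; quarter = 8; quarter tied to eighth (quarter + eighth) = 12; half tied to quarter (half + quarter) = 24; dotted quarter rest = 12.
Altogether 24 + 1 + 5 + 8 + 12 + 24 + 12 = 86 thirty-second notes.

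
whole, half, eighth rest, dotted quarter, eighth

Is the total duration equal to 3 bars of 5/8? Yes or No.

No

One bar of 5/8 = 5 eighth notes, so 3 bars = 15.
Express everything in eighth notes: whole = 8; half = 4; eighth rest = 1; dotted quarter = 3; eighth = 1.
Sum: 8 + 4 + 1 + 3 + 1 = 17.
17 exceeds 15, so the answer is No.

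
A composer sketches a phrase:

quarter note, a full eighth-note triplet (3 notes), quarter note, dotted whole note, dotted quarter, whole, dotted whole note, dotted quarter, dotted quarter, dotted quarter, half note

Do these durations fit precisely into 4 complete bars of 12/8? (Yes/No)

One bar of 12/8 = 12 eighth notes, so 4 bars = 48.
In eighth notes: quarter note = 2; a full eighth-note triplet (3 notes) (three triplet eighths span one quarter) = 2; quarter note = 2; dotted whole note = 12; dotted quarter = 3; whole = 8; dotted whole note = 12; dotted quarter = 3; dotted quarter = 3; dotted quarter = 3; half note = 4.
Sum: 2 + 2 + 2 + 12 + 3 + 8 + 12 + 3 + 3 + 3 + 4 = 54.
54 exceeds 48, so the answer is No.

No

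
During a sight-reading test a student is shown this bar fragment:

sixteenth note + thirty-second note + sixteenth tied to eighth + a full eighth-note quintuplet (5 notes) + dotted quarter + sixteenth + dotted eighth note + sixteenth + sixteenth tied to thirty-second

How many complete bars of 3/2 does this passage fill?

1

One bar of 3/2 = 48 thirty-second notes.
In thirty-second notes: sixteenth note = 2; thirty-second note = 1; sixteenth tied to eighth (sixteenth + eighth) = 6; a full eighth-note quintuplet (5 notes) (five quintuplet eighths span one half) = 16; dotted quarter = 12; sixteenth = 2; dotted eighth note = 6; sixteenth = 2; sixteenth tied to thirty-second (sixteenth + thirty-second) = 3.
Adding: 2 + 1 + 6 + 16 + 12 + 2 + 6 + 2 + 3 = 50.
50 ÷ 48 = 1 complete bar with 2 left over.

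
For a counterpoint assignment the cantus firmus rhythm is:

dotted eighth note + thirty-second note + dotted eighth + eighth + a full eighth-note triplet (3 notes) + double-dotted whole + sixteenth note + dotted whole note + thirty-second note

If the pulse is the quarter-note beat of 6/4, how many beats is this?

16.5

One quarter-note beat = 8 thirty-second notes.
In thirty-second notes: dotted eighth note = 6; thirty-second note = 1; dotted eighth = 6; eighth = 4; a full eighth-note triplet (3 notes) (three triplet eighths span one quarter) = 8; double-dotted whole = 56; sixteenth note = 2; dotted whole note = 48; thirty-second note = 1.
Total: 6 + 1 + 6 + 4 + 8 + 56 + 2 + 48 + 1 = 132.
132 ÷ 8 = 16.5 beats.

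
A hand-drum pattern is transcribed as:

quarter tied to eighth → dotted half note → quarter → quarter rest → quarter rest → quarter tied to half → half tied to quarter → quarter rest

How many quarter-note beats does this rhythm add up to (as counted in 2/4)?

One quarter-note beat = 2 eighth notes.
In eighth notes: quarter tied to eighth (quarter + eighth) = 3; dotted half note = 6; quarter = 2; quarter rest = 2; quarter rest = 2; quarter tied to half (quarter + half) = 6; half tied to quarter (half + quarter) = 6; quarter rest = 2.
Adding: 3 + 6 + 2 + 2 + 2 + 6 + 6 + 2 = 29.
29 ÷ 2 = 14.5 beats.

14.5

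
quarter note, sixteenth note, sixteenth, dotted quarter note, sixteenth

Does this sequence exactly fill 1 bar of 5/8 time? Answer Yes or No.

No

One bar of 5/8 = 10 sixteenth notes.
Working in sixteenth notes: quarter note = 4; sixteenth note = 1; sixteenth = 1; dotted quarter note = 6; sixteenth = 1.
Adding: 4 + 1 + 1 + 6 + 1 = 13.
13 exceeds 10, so the answer is No.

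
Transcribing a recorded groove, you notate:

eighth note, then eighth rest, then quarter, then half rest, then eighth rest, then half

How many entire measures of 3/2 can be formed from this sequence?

1

One bar of 3/2 = 12 eighth notes.
Working in eighth notes: eighth note = 1; eighth rest = 1; quarter = 2; half rest = 4; eighth rest = 1; half = 4.
Total: 1 + 1 + 2 + 4 + 1 + 4 = 13.
13 ÷ 12 = 1 complete bar with 1 left over.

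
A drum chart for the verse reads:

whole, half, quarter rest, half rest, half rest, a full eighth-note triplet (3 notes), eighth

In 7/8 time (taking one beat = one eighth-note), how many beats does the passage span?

25

One eighth-note beat = 2 sixteenth notes.
In sixteenth notes: whole = 16; half = 8; quarter rest = 4; half rest = 8; half rest = 8; a full eighth-note triplet (3 notes) (three triplet eighths span one quarter) = 4; eighth = 2.
Total: 16 + 8 + 4 + 8 + 8 + 4 + 2 = 50.
50 ÷ 2 = 25 beats.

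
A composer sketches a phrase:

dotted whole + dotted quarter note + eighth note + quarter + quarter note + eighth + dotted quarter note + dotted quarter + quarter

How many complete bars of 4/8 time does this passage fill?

7

One bar of 4/8 = 4 eighth notes.
Each duration in eighth notes: dotted whole = 12; dotted quarter note = 3; eighth note = 1; quarter = 2; quarter note = 2; eighth = 1; dotted quarter note = 3; dotted quarter = 3; quarter = 2.
Total: 12 + 3 + 1 + 2 + 2 + 1 + 3 + 3 + 2 = 29.
29 ÷ 4 = 7 complete bars with 1 left over.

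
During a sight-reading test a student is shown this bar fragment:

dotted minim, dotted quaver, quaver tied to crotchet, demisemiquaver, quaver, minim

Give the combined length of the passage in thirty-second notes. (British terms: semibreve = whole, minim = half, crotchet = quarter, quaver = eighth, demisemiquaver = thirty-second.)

Express everything in thirty-second notes: dotted minim = 24; dotted quaver = 6; quaver tied to crotchet (quaver + crotchet) = 12; demisemiquaver = 1; quaver = 4; minim = 16.
Sum: 24 + 6 + 12 + 1 + 4 + 16 = 63 thirty-second notes.

63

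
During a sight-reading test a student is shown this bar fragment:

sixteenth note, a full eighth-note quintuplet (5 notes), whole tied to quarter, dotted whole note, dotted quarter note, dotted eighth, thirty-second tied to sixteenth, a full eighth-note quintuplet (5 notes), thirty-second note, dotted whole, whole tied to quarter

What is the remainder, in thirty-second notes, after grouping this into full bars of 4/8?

8

One bar of 4/8 = 16 thirty-second notes.
Convert each value to thirty-second notes: sixteenth note = 2; a full eighth-note quintuplet (5 notes) (five quintuplet eighths span one half) = 16; whole tied to quarter (whole + quarter) = 40; dotted whole note = 48; dotted quarter note = 12; dotted eighth = 6; thirty-second tied to sixteenth (thirty-second + sixteenth) = 3; a full eighth-note quintuplet (5 notes) (five quintuplet eighths span one half) = 16; thirty-second note = 1; dotted whole = 48; whole tied to quarter (whole + quarter) = 40.
Sum: 2 + 16 + 40 + 48 + 12 + 6 + 3 + 16 + 1 + 48 + 40 = 232.
232 ÷ 16 = 14 complete bars with 8 thirty-second notes remaining.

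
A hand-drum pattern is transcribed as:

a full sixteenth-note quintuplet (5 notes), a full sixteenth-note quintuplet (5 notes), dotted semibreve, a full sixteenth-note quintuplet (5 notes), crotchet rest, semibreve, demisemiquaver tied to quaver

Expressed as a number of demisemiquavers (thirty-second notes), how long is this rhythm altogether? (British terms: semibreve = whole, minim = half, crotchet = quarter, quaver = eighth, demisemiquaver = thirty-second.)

117

In thirty-second notes: a full sixteenth-note quintuplet (5 notes) (five quintuplet sixteenths span one quarter) = 8; a full sixteenth-note quintuplet (5 notes) (five quintuplet sixteenths span one quarter) = 8; dotted semibreve = 48; a full sixteenth-note quintuplet (5 notes) (five quintuplet sixteenths span one quarter) = 8; crotchet rest = 8; semibreve = 32; demisemiquaver tied to quaver (demisemiquaver + quaver) = 5.
Altogether 8 + 8 + 48 + 8 + 8 + 32 + 5 = 117 thirty-second notes.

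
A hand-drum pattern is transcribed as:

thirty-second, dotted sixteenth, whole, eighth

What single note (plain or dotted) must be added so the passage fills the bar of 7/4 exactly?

The bar of 7/4 = 56 thirty-second notes.
Working in thirty-second notes: thirty-second = 1; dotted sixteenth = 3; whole = 32; eighth = 4.
Total: 1 + 3 + 32 + 4 = 40.
Remaining: 56 − 40 = 16 thirty-second notes, which is a half note.

half note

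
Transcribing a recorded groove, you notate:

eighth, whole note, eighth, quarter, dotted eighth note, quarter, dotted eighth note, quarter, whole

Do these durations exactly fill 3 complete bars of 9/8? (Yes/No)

Yes

One bar of 9/8 = 18 sixteenth notes, so 3 bars = 54.
In sixteenth notes: eighth = 2; whole note = 16; eighth = 2; quarter = 4; dotted eighth note = 3; quarter = 4; dotted eighth note = 3; quarter = 4; whole = 16.
Altogether 2 + 16 + 2 + 4 + 3 + 4 + 3 + 4 + 16 = 54.
54 equals 54, so the answer is Yes.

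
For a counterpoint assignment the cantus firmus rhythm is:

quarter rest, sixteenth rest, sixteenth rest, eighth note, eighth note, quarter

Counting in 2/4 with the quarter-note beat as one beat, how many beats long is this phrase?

3.5

One quarter-note beat = 4 sixteenth notes.
Working in sixteenth notes: quarter rest = 4; sixteenth rest = 1; sixteenth rest = 1; eighth note = 2; eighth note = 2; quarter = 4.
Altogether 4 + 1 + 1 + 2 + 2 + 4 = 14.
14 ÷ 4 = 3.5 beats.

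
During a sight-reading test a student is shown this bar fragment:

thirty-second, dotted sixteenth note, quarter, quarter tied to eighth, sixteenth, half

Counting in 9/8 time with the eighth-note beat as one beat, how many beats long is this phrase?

10.5

One eighth-note beat = 4 thirty-second notes.
Each duration in thirty-second notes: thirty-second = 1; dotted sixteenth note = 3; quarter = 8; quarter tied to eighth (quarter + eighth) = 12; sixteenth = 2; half = 16.
Sum: 1 + 3 + 8 + 12 + 2 + 16 = 42.
42 ÷ 4 = 10.5 beats.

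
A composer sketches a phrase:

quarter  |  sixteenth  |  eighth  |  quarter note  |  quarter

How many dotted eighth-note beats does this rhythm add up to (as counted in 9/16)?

One dotted eighth-note beat = 3 sixteenth notes.
Working in sixteenth notes: quarter = 4; sixteenth = 1; eighth = 2; quarter note = 4; quarter = 4.
Total: 4 + 1 + 2 + 4 + 4 = 15.
15 ÷ 3 = 5 beats.

5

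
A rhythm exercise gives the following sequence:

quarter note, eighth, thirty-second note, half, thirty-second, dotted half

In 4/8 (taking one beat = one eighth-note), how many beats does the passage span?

13.5

One eighth-note beat = 4 thirty-second notes.
Working in thirty-second notes: quarter note = 8; eighth = 4; thirty-second note = 1; half = 16; thirty-second = 1; dotted half = 24.
Sum: 8 + 4 + 1 + 16 + 1 + 24 = 54.
54 ÷ 4 = 13.5 beats.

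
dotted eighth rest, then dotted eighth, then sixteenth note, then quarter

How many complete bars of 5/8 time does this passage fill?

One bar of 5/8 = 10 sixteenth notes.
Express everything in sixteenth notes: dotted eighth rest = 3; dotted eighth = 3; sixteenth note = 1; quarter = 4.
Altogether 3 + 3 + 1 + 4 = 11.
11 ÷ 10 = 1 complete bar with 1 left over.

1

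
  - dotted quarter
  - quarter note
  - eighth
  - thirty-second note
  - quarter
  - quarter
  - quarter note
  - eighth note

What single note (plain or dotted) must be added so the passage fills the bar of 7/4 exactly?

dotted sixteenth note

The bar of 7/4 = 56 thirty-second notes.
Express everything in thirty-second notes: dotted quarter = 12; quarter note = 8; eighth = 4; thirty-second note = 1; quarter = 8; quarter = 8; quarter note = 8; eighth note = 4.
Altogether 12 + 8 + 4 + 1 + 8 + 8 + 8 + 4 = 53.
Remaining: 56 − 53 = 3 thirty-second notes, which is a dotted sixteenth note.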